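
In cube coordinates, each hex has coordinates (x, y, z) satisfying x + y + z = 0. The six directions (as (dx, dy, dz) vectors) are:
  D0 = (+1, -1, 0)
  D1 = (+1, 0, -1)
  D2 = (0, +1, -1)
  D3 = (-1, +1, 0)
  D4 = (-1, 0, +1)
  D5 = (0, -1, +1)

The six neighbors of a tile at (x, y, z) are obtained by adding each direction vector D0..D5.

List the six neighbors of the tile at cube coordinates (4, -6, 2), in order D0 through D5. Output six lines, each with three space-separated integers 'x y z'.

Answer: 5 -7 2
5 -6 1
4 -5 1
3 -5 2
3 -6 3
4 -7 3

Derivation:
Center: (4, -6, 2). Add each direction:
  D0: (4, -6, 2) + (1, -1, 0) = (5, -7, 2)
  D1: (4, -6, 2) + (1, 0, -1) = (5, -6, 1)
  D2: (4, -6, 2) + (0, 1, -1) = (4, -5, 1)
  D3: (4, -6, 2) + (-1, 1, 0) = (3, -5, 2)
  D4: (4, -6, 2) + (-1, 0, 1) = (3, -6, 3)
  D5: (4, -6, 2) + (0, -1, 1) = (4, -7, 3)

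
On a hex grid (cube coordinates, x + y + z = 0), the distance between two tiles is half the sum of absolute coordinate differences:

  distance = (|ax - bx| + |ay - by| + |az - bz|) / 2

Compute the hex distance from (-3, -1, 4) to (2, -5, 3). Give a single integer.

Answer: 5

Derivation:
|ax - bx| = |-3 - 2| = 5
|ay - by| = |-1 - (-5)| = 4
|az - bz| = |4 - 3| = 1
distance = (5 + 4 + 1) / 2 = 10 / 2 = 5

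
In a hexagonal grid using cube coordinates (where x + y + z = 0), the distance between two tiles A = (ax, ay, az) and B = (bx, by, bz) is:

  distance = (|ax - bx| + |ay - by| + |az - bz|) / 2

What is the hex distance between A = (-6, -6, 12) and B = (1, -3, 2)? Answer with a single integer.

|ax - bx| = |-6 - 1| = 7
|ay - by| = |-6 - (-3)| = 3
|az - bz| = |12 - 2| = 10
distance = (7 + 3 + 10) / 2 = 20 / 2 = 10

Answer: 10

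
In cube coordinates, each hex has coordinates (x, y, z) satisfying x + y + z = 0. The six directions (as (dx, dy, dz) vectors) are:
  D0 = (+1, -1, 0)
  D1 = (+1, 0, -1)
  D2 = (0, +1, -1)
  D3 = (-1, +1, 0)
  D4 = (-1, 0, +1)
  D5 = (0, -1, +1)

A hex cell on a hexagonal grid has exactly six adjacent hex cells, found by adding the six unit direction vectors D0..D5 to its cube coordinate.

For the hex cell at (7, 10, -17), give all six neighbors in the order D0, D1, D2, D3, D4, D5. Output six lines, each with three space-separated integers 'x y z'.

Center: (7, 10, -17). Add each direction:
  D0: (7, 10, -17) + (1, -1, 0) = (8, 9, -17)
  D1: (7, 10, -17) + (1, 0, -1) = (8, 10, -18)
  D2: (7, 10, -17) + (0, 1, -1) = (7, 11, -18)
  D3: (7, 10, -17) + (-1, 1, 0) = (6, 11, -17)
  D4: (7, 10, -17) + (-1, 0, 1) = (6, 10, -16)
  D5: (7, 10, -17) + (0, -1, 1) = (7, 9, -16)

Answer: 8 9 -17
8 10 -18
7 11 -18
6 11 -17
6 10 -16
7 9 -16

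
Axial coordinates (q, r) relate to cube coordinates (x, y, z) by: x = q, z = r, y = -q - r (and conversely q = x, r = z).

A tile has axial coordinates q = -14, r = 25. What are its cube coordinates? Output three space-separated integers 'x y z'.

x = q = -14
z = r = 25
y = -x - z = -(-14) - (25) = -11

Answer: -14 -11 25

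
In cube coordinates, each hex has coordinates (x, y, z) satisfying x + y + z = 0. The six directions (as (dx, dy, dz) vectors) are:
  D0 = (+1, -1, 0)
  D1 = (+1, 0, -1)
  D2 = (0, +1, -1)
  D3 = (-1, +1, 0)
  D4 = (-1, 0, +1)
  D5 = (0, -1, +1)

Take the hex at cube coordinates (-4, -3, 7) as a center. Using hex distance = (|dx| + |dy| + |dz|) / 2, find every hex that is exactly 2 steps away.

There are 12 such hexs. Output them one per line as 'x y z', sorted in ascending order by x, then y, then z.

Walk ring at distance 2 from (-4, -3, 7):
Start at center + D4*2 = (-6, -3, 9)
  hex 0: (-6, -3, 9)
  hex 1: (-5, -4, 9)
  hex 2: (-4, -5, 9)
  hex 3: (-3, -5, 8)
  hex 4: (-2, -5, 7)
  hex 5: (-2, -4, 6)
  hex 6: (-2, -3, 5)
  hex 7: (-3, -2, 5)
  hex 8: (-4, -1, 5)
  hex 9: (-5, -1, 6)
  hex 10: (-6, -1, 7)
  hex 11: (-6, -2, 8)
Sorted: 12 hexes.

Answer: -6 -3 9
-6 -2 8
-6 -1 7
-5 -4 9
-5 -1 6
-4 -5 9
-4 -1 5
-3 -5 8
-3 -2 5
-2 -5 7
-2 -4 6
-2 -3 5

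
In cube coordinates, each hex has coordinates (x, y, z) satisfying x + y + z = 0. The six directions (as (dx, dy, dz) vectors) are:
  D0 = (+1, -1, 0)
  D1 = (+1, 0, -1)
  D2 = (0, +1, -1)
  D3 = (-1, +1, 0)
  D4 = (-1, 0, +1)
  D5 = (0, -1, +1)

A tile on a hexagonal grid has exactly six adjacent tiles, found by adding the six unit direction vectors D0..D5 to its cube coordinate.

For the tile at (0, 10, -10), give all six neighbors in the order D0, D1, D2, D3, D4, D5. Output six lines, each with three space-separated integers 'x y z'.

Answer: 1 9 -10
1 10 -11
0 11 -11
-1 11 -10
-1 10 -9
0 9 -9

Derivation:
Center: (0, 10, -10). Add each direction:
  D0: (0, 10, -10) + (1, -1, 0) = (1, 9, -10)
  D1: (0, 10, -10) + (1, 0, -1) = (1, 10, -11)
  D2: (0, 10, -10) + (0, 1, -1) = (0, 11, -11)
  D3: (0, 10, -10) + (-1, 1, 0) = (-1, 11, -10)
  D4: (0, 10, -10) + (-1, 0, 1) = (-1, 10, -9)
  D5: (0, 10, -10) + (0, -1, 1) = (0, 9, -9)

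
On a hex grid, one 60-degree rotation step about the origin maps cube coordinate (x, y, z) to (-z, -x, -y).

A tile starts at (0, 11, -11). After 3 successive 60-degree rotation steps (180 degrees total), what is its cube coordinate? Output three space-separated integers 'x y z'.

Answer: 0 -11 11

Derivation:
Start: (0, 11, -11)
Step 1: (0, 11, -11) -> (-(-11), -(0), -(11)) = (11, 0, -11)
Step 2: (11, 0, -11) -> (-(-11), -(11), -(0)) = (11, -11, 0)
Step 3: (11, -11, 0) -> (-(0), -(11), -(-11)) = (0, -11, 11)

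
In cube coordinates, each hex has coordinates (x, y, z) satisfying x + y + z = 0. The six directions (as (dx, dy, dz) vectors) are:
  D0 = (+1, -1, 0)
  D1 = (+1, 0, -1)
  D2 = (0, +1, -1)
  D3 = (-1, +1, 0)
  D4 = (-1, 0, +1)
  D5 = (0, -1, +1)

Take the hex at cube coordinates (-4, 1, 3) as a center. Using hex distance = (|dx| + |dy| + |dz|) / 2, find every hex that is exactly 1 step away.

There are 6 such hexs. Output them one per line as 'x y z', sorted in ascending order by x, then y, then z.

Walk ring at distance 1 from (-4, 1, 3):
Start at center + D4*1 = (-5, 1, 4)
  hex 0: (-5, 1, 4)
  hex 1: (-4, 0, 4)
  hex 2: (-3, 0, 3)
  hex 3: (-3, 1, 2)
  hex 4: (-4, 2, 2)
  hex 5: (-5, 2, 3)
Sorted: 6 hexes.

Answer: -5 1 4
-5 2 3
-4 0 4
-4 2 2
-3 0 3
-3 1 2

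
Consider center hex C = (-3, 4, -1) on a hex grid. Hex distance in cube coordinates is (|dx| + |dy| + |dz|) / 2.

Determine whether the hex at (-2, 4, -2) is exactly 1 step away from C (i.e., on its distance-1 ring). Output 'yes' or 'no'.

|px - cx| = |-2 - (-3)| = 1
|py - cy| = |4 - 4| = 0
|pz - cz| = |-2 - (-1)| = 1
distance = (1+0+1)/2 = 2/2 = 1
radius = 1; distance == radius -> yes

Answer: yes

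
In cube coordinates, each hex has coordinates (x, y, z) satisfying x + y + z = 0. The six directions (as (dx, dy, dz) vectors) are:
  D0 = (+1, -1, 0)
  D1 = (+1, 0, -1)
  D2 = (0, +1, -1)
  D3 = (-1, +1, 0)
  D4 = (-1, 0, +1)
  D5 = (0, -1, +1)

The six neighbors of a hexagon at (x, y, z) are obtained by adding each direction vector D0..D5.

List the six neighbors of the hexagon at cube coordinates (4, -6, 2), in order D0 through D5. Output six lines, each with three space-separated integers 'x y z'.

Center: (4, -6, 2). Add each direction:
  D0: (4, -6, 2) + (1, -1, 0) = (5, -7, 2)
  D1: (4, -6, 2) + (1, 0, -1) = (5, -6, 1)
  D2: (4, -6, 2) + (0, 1, -1) = (4, -5, 1)
  D3: (4, -6, 2) + (-1, 1, 0) = (3, -5, 2)
  D4: (4, -6, 2) + (-1, 0, 1) = (3, -6, 3)
  D5: (4, -6, 2) + (0, -1, 1) = (4, -7, 3)

Answer: 5 -7 2
5 -6 1
4 -5 1
3 -5 2
3 -6 3
4 -7 3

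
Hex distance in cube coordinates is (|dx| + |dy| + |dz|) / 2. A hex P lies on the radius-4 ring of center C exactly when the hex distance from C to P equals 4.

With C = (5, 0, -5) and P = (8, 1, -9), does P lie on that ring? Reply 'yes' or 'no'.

Answer: yes

Derivation:
|px - cx| = |8 - 5| = 3
|py - cy| = |1 - 0| = 1
|pz - cz| = |-9 - (-5)| = 4
distance = (3+1+4)/2 = 8/2 = 4
radius = 4; distance == radius -> yes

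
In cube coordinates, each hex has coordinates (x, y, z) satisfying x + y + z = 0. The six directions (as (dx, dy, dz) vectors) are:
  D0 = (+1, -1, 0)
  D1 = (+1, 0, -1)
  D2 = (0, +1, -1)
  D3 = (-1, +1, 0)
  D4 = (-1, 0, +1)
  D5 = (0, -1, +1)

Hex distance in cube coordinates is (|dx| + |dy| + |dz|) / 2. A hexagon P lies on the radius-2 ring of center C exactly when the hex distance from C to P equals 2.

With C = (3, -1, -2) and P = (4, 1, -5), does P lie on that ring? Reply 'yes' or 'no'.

Answer: no

Derivation:
|px - cx| = |4 - 3| = 1
|py - cy| = |1 - (-1)| = 2
|pz - cz| = |-5 - (-2)| = 3
distance = (1+2+3)/2 = 6/2 = 3
radius = 2; distance != radius -> no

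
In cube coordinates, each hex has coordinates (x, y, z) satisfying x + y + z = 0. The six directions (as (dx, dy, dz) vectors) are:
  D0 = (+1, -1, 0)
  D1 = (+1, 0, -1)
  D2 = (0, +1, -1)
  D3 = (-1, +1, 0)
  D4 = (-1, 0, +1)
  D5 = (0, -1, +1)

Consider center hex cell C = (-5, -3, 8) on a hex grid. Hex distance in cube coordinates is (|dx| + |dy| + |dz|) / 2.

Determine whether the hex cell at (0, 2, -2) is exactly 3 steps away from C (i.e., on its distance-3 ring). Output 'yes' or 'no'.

|px - cx| = |0 - (-5)| = 5
|py - cy| = |2 - (-3)| = 5
|pz - cz| = |-2 - 8| = 10
distance = (5+5+10)/2 = 20/2 = 10
radius = 3; distance != radius -> no

Answer: no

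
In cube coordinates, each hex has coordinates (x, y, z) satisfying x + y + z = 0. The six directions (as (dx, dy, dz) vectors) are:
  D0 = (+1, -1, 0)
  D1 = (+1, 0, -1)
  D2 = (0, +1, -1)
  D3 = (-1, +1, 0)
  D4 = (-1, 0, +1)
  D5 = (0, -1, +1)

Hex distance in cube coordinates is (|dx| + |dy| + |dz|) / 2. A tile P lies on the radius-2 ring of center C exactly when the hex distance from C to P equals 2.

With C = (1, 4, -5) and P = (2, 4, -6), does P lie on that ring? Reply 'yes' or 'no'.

|px - cx| = |2 - 1| = 1
|py - cy| = |4 - 4| = 0
|pz - cz| = |-6 - (-5)| = 1
distance = (1+0+1)/2 = 2/2 = 1
radius = 2; distance != radius -> no

Answer: no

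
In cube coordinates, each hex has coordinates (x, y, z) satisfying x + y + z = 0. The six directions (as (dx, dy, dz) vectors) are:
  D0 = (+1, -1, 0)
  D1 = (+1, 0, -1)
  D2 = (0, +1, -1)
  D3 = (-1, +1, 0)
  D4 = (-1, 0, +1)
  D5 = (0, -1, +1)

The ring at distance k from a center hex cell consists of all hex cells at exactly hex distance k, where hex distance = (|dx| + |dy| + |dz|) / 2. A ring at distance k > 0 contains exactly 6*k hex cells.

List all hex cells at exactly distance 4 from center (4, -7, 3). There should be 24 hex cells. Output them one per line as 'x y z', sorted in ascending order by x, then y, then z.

Answer: 0 -7 7
0 -6 6
0 -5 5
0 -4 4
0 -3 3
1 -8 7
1 -3 2
2 -9 7
2 -3 1
3 -10 7
3 -3 0
4 -11 7
4 -3 -1
5 -11 6
5 -4 -1
6 -11 5
6 -5 -1
7 -11 4
7 -6 -1
8 -11 3
8 -10 2
8 -9 1
8 -8 0
8 -7 -1

Derivation:
Walk ring at distance 4 from (4, -7, 3):
Start at center + D4*4 = (0, -7, 7)
  hex 0: (0, -7, 7)
  hex 1: (1, -8, 7)
  hex 2: (2, -9, 7)
  hex 3: (3, -10, 7)
  hex 4: (4, -11, 7)
  hex 5: (5, -11, 6)
  hex 6: (6, -11, 5)
  hex 7: (7, -11, 4)
  hex 8: (8, -11, 3)
  hex 9: (8, -10, 2)
  hex 10: (8, -9, 1)
  hex 11: (8, -8, 0)
  hex 12: (8, -7, -1)
  hex 13: (7, -6, -1)
  hex 14: (6, -5, -1)
  hex 15: (5, -4, -1)
  hex 16: (4, -3, -1)
  hex 17: (3, -3, 0)
  hex 18: (2, -3, 1)
  hex 19: (1, -3, 2)
  hex 20: (0, -3, 3)
  hex 21: (0, -4, 4)
  hex 22: (0, -5, 5)
  hex 23: (0, -6, 6)
Sorted: 24 hexes.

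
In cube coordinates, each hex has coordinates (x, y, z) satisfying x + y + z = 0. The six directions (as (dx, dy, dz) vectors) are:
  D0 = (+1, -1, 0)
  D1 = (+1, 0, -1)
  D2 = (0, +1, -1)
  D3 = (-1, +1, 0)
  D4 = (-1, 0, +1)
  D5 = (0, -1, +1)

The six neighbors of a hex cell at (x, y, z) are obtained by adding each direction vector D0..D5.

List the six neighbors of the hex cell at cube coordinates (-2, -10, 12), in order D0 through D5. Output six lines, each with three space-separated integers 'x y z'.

Center: (-2, -10, 12). Add each direction:
  D0: (-2, -10, 12) + (1, -1, 0) = (-1, -11, 12)
  D1: (-2, -10, 12) + (1, 0, -1) = (-1, -10, 11)
  D2: (-2, -10, 12) + (0, 1, -1) = (-2, -9, 11)
  D3: (-2, -10, 12) + (-1, 1, 0) = (-3, -9, 12)
  D4: (-2, -10, 12) + (-1, 0, 1) = (-3, -10, 13)
  D5: (-2, -10, 12) + (0, -1, 1) = (-2, -11, 13)

Answer: -1 -11 12
-1 -10 11
-2 -9 11
-3 -9 12
-3 -10 13
-2 -11 13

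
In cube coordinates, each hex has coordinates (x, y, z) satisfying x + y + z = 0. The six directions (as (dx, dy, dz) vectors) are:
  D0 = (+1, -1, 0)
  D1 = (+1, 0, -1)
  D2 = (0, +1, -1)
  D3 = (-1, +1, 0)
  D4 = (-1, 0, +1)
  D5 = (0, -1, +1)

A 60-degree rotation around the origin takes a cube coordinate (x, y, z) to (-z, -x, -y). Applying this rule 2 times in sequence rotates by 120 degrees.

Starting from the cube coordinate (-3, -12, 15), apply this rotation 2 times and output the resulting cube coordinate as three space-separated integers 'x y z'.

Start: (-3, -12, 15)
Step 1: (-3, -12, 15) -> (-(15), -(-3), -(-12)) = (-15, 3, 12)
Step 2: (-15, 3, 12) -> (-(12), -(-15), -(3)) = (-12, 15, -3)

Answer: -12 15 -3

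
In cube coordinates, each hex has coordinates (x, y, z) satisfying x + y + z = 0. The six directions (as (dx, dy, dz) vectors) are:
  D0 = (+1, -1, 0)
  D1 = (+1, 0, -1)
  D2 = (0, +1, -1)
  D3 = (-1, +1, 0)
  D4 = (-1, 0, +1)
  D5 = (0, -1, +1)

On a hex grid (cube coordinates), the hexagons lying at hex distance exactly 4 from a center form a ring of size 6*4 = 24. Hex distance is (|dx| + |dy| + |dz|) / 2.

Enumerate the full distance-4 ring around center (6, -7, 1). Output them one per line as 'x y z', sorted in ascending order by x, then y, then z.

Walk ring at distance 4 from (6, -7, 1):
Start at center + D4*4 = (2, -7, 5)
  hex 0: (2, -7, 5)
  hex 1: (3, -8, 5)
  hex 2: (4, -9, 5)
  hex 3: (5, -10, 5)
  hex 4: (6, -11, 5)
  hex 5: (7, -11, 4)
  hex 6: (8, -11, 3)
  hex 7: (9, -11, 2)
  hex 8: (10, -11, 1)
  hex 9: (10, -10, 0)
  hex 10: (10, -9, -1)
  hex 11: (10, -8, -2)
  hex 12: (10, -7, -3)
  hex 13: (9, -6, -3)
  hex 14: (8, -5, -3)
  hex 15: (7, -4, -3)
  hex 16: (6, -3, -3)
  hex 17: (5, -3, -2)
  hex 18: (4, -3, -1)
  hex 19: (3, -3, 0)
  hex 20: (2, -3, 1)
  hex 21: (2, -4, 2)
  hex 22: (2, -5, 3)
  hex 23: (2, -6, 4)
Sorted: 24 hexes.

Answer: 2 -7 5
2 -6 4
2 -5 3
2 -4 2
2 -3 1
3 -8 5
3 -3 0
4 -9 5
4 -3 -1
5 -10 5
5 -3 -2
6 -11 5
6 -3 -3
7 -11 4
7 -4 -3
8 -11 3
8 -5 -3
9 -11 2
9 -6 -3
10 -11 1
10 -10 0
10 -9 -1
10 -8 -2
10 -7 -3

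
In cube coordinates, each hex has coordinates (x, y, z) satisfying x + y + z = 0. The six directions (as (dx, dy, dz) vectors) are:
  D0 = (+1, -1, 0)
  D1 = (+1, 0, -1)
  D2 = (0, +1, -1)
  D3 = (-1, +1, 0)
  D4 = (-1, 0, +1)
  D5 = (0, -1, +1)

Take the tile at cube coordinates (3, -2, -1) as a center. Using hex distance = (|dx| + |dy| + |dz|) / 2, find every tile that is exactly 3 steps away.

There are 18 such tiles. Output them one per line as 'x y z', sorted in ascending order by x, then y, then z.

Walk ring at distance 3 from (3, -2, -1):
Start at center + D4*3 = (0, -2, 2)
  hex 0: (0, -2, 2)
  hex 1: (1, -3, 2)
  hex 2: (2, -4, 2)
  hex 3: (3, -5, 2)
  hex 4: (4, -5, 1)
  hex 5: (5, -5, 0)
  hex 6: (6, -5, -1)
  hex 7: (6, -4, -2)
  hex 8: (6, -3, -3)
  hex 9: (6, -2, -4)
  hex 10: (5, -1, -4)
  hex 11: (4, 0, -4)
  hex 12: (3, 1, -4)
  hex 13: (2, 1, -3)
  hex 14: (1, 1, -2)
  hex 15: (0, 1, -1)
  hex 16: (0, 0, 0)
  hex 17: (0, -1, 1)
Sorted: 18 hexes.

Answer: 0 -2 2
0 -1 1
0 0 0
0 1 -1
1 -3 2
1 1 -2
2 -4 2
2 1 -3
3 -5 2
3 1 -4
4 -5 1
4 0 -4
5 -5 0
5 -1 -4
6 -5 -1
6 -4 -2
6 -3 -3
6 -2 -4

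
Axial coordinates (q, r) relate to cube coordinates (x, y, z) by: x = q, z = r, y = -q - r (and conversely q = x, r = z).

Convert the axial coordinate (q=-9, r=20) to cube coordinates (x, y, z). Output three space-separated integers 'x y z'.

x = q = -9
z = r = 20
y = -x - z = -(-9) - (20) = -11

Answer: -9 -11 20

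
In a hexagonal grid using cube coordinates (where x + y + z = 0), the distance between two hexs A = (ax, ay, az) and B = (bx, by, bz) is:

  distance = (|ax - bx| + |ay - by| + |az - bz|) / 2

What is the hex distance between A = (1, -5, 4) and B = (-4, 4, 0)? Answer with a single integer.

Answer: 9

Derivation:
|ax - bx| = |1 - (-4)| = 5
|ay - by| = |-5 - 4| = 9
|az - bz| = |4 - 0| = 4
distance = (5 + 9 + 4) / 2 = 18 / 2 = 9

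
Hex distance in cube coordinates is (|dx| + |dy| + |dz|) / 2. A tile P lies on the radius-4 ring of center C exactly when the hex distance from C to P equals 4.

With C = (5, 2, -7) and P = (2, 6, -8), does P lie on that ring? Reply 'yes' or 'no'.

|px - cx| = |2 - 5| = 3
|py - cy| = |6 - 2| = 4
|pz - cz| = |-8 - (-7)| = 1
distance = (3+4+1)/2 = 8/2 = 4
radius = 4; distance == radius -> yes

Answer: yes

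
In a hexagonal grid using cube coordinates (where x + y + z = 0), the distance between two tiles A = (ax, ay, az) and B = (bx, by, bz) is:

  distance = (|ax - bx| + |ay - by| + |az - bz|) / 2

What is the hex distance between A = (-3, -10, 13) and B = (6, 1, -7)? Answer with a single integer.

|ax - bx| = |-3 - 6| = 9
|ay - by| = |-10 - 1| = 11
|az - bz| = |13 - (-7)| = 20
distance = (9 + 11 + 20) / 2 = 40 / 2 = 20

Answer: 20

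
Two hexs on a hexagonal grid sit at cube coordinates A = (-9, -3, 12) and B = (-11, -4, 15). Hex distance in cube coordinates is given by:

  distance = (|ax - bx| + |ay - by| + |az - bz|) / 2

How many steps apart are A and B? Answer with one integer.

|ax - bx| = |-9 - (-11)| = 2
|ay - by| = |-3 - (-4)| = 1
|az - bz| = |12 - 15| = 3
distance = (2 + 1 + 3) / 2 = 6 / 2 = 3

Answer: 3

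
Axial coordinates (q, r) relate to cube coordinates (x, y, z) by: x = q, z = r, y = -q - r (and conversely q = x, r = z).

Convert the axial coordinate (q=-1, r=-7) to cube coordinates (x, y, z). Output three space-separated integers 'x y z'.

Answer: -1 8 -7

Derivation:
x = q = -1
z = r = -7
y = -x - z = -(-1) - (-7) = 8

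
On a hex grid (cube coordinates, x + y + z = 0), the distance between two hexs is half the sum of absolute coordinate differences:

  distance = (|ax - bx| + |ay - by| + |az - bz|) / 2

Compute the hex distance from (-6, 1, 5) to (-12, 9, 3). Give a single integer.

Answer: 8

Derivation:
|ax - bx| = |-6 - (-12)| = 6
|ay - by| = |1 - 9| = 8
|az - bz| = |5 - 3| = 2
distance = (6 + 8 + 2) / 2 = 16 / 2 = 8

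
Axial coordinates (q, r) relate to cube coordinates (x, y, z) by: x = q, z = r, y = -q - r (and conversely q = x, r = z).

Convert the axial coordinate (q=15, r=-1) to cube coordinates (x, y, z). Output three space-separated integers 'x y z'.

Answer: 15 -14 -1

Derivation:
x = q = 15
z = r = -1
y = -x - z = -(15) - (-1) = -14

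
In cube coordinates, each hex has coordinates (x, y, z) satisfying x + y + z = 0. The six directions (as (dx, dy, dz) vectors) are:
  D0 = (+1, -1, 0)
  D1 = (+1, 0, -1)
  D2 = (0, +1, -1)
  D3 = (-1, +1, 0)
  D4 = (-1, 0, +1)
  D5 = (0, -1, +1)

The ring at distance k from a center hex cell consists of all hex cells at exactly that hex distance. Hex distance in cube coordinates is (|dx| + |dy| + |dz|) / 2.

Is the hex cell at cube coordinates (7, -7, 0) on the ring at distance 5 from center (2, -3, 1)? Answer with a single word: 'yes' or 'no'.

Answer: yes

Derivation:
|px - cx| = |7 - 2| = 5
|py - cy| = |-7 - (-3)| = 4
|pz - cz| = |0 - 1| = 1
distance = (5+4+1)/2 = 10/2 = 5
radius = 5; distance == radius -> yes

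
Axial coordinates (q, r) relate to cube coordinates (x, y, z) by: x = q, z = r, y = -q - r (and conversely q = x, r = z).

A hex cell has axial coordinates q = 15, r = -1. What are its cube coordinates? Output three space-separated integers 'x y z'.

Answer: 15 -14 -1

Derivation:
x = q = 15
z = r = -1
y = -x - z = -(15) - (-1) = -14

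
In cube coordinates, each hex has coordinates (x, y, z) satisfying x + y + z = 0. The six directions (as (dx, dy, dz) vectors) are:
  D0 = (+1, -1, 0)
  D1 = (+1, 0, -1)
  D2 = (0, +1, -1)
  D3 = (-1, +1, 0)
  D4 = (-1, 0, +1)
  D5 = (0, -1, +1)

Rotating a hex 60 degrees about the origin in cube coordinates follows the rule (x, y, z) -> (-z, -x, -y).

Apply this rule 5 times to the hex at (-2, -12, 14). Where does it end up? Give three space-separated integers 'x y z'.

Start: (-2, -12, 14)
Step 1: (-2, -12, 14) -> (-(14), -(-2), -(-12)) = (-14, 2, 12)
Step 2: (-14, 2, 12) -> (-(12), -(-14), -(2)) = (-12, 14, -2)
Step 3: (-12, 14, -2) -> (-(-2), -(-12), -(14)) = (2, 12, -14)
Step 4: (2, 12, -14) -> (-(-14), -(2), -(12)) = (14, -2, -12)
Step 5: (14, -2, -12) -> (-(-12), -(14), -(-2)) = (12, -14, 2)

Answer: 12 -14 2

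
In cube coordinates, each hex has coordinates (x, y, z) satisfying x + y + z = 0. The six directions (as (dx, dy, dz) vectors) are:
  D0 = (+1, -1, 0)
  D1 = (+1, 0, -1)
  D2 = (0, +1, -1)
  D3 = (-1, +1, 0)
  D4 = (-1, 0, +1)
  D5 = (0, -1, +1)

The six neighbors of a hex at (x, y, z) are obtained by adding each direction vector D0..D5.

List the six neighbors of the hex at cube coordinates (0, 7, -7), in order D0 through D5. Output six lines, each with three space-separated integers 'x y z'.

Center: (0, 7, -7). Add each direction:
  D0: (0, 7, -7) + (1, -1, 0) = (1, 6, -7)
  D1: (0, 7, -7) + (1, 0, -1) = (1, 7, -8)
  D2: (0, 7, -7) + (0, 1, -1) = (0, 8, -8)
  D3: (0, 7, -7) + (-1, 1, 0) = (-1, 8, -7)
  D4: (0, 7, -7) + (-1, 0, 1) = (-1, 7, -6)
  D5: (0, 7, -7) + (0, -1, 1) = (0, 6, -6)

Answer: 1 6 -7
1 7 -8
0 8 -8
-1 8 -7
-1 7 -6
0 6 -6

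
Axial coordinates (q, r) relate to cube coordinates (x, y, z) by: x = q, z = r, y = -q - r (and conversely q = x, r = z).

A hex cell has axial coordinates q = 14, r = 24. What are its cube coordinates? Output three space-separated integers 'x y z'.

x = q = 14
z = r = 24
y = -x - z = -(14) - (24) = -38

Answer: 14 -38 24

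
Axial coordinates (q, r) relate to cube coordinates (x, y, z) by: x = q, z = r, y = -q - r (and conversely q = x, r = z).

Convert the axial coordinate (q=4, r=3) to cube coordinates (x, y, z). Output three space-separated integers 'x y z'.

Answer: 4 -7 3

Derivation:
x = q = 4
z = r = 3
y = -x - z = -(4) - (3) = -7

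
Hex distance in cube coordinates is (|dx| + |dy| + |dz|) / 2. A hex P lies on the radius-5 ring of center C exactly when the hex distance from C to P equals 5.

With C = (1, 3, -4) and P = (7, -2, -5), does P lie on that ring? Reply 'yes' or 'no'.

Answer: no

Derivation:
|px - cx| = |7 - 1| = 6
|py - cy| = |-2 - 3| = 5
|pz - cz| = |-5 - (-4)| = 1
distance = (6+5+1)/2 = 12/2 = 6
radius = 5; distance != radius -> no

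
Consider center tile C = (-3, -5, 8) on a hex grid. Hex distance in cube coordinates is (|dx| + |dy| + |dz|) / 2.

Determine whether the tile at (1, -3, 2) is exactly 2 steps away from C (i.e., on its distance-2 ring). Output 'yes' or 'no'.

|px - cx| = |1 - (-3)| = 4
|py - cy| = |-3 - (-5)| = 2
|pz - cz| = |2 - 8| = 6
distance = (4+2+6)/2 = 12/2 = 6
radius = 2; distance != radius -> no

Answer: no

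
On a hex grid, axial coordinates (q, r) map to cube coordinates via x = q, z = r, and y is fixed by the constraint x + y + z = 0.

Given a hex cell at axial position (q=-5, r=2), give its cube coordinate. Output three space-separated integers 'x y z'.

Answer: -5 3 2

Derivation:
x = q = -5
z = r = 2
y = -x - z = -(-5) - (2) = 3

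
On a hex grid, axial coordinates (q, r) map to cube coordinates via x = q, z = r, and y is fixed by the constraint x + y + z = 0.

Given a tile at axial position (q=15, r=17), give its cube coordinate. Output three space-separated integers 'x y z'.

Answer: 15 -32 17

Derivation:
x = q = 15
z = r = 17
y = -x - z = -(15) - (17) = -32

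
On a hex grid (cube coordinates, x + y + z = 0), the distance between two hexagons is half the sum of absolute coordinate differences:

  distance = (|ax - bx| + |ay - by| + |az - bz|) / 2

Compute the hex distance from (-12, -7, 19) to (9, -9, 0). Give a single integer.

Answer: 21

Derivation:
|ax - bx| = |-12 - 9| = 21
|ay - by| = |-7 - (-9)| = 2
|az - bz| = |19 - 0| = 19
distance = (21 + 2 + 19) / 2 = 42 / 2 = 21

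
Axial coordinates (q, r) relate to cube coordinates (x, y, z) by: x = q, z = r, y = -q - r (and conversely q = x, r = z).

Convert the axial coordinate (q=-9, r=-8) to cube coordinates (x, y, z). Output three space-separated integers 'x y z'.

x = q = -9
z = r = -8
y = -x - z = -(-9) - (-8) = 17

Answer: -9 17 -8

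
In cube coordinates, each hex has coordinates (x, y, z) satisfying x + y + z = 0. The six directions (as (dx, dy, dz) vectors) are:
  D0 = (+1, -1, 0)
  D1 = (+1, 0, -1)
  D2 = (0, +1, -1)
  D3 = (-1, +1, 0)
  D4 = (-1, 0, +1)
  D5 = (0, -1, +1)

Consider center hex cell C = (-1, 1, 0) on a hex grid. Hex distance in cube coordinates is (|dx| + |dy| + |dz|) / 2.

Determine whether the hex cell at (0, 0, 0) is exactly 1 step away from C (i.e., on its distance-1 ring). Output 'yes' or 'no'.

Answer: yes

Derivation:
|px - cx| = |0 - (-1)| = 1
|py - cy| = |0 - 1| = 1
|pz - cz| = |0 - 0| = 0
distance = (1+1+0)/2 = 2/2 = 1
radius = 1; distance == radius -> yes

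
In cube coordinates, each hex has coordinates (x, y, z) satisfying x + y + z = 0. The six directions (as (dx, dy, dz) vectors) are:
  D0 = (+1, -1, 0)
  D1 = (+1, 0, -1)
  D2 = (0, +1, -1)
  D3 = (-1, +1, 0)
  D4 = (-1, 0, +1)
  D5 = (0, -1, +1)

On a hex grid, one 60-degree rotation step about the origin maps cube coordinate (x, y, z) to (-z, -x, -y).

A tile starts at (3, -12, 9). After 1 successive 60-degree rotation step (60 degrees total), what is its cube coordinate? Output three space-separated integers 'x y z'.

Answer: -9 -3 12

Derivation:
Start: (3, -12, 9)
Step 1: (3, -12, 9) -> (-(9), -(3), -(-12)) = (-9, -3, 12)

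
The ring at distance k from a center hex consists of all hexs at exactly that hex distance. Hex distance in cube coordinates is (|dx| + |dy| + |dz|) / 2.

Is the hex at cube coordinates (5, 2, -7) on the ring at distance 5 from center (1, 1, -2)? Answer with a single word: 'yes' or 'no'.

Answer: yes

Derivation:
|px - cx| = |5 - 1| = 4
|py - cy| = |2 - 1| = 1
|pz - cz| = |-7 - (-2)| = 5
distance = (4+1+5)/2 = 10/2 = 5
radius = 5; distance == radius -> yes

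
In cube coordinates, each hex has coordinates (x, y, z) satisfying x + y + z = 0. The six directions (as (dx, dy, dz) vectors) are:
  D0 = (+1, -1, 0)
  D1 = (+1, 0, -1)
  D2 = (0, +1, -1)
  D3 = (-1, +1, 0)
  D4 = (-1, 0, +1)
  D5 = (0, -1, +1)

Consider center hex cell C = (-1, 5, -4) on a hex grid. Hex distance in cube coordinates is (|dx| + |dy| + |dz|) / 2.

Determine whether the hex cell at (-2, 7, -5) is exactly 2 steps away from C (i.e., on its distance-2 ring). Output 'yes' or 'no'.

|px - cx| = |-2 - (-1)| = 1
|py - cy| = |7 - 5| = 2
|pz - cz| = |-5 - (-4)| = 1
distance = (1+2+1)/2 = 4/2 = 2
radius = 2; distance == radius -> yes

Answer: yes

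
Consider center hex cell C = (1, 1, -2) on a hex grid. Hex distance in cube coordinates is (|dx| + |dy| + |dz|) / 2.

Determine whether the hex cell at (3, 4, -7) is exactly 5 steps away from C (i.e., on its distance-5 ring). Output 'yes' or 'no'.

Answer: yes

Derivation:
|px - cx| = |3 - 1| = 2
|py - cy| = |4 - 1| = 3
|pz - cz| = |-7 - (-2)| = 5
distance = (2+3+5)/2 = 10/2 = 5
radius = 5; distance == radius -> yes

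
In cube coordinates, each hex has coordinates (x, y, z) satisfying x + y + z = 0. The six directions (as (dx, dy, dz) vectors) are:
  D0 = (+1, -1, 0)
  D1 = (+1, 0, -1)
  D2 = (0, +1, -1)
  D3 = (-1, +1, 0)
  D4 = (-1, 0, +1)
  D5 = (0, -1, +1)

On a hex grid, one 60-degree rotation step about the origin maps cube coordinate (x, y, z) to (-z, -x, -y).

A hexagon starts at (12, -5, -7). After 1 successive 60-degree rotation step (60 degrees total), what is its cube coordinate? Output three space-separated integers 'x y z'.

Answer: 7 -12 5

Derivation:
Start: (12, -5, -7)
Step 1: (12, -5, -7) -> (-(-7), -(12), -(-5)) = (7, -12, 5)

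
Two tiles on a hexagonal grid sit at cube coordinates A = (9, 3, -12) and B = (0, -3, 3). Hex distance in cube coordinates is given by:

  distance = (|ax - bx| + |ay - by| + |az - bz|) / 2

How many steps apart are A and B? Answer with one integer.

Answer: 15

Derivation:
|ax - bx| = |9 - 0| = 9
|ay - by| = |3 - (-3)| = 6
|az - bz| = |-12 - 3| = 15
distance = (9 + 6 + 15) / 2 = 30 / 2 = 15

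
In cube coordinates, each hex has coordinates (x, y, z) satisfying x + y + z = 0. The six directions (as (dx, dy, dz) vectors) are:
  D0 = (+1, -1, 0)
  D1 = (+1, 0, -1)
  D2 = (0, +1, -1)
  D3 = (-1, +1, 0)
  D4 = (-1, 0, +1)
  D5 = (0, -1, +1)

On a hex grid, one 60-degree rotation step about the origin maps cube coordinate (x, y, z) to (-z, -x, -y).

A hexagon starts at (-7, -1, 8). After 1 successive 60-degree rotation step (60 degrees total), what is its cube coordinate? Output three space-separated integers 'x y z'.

Start: (-7, -1, 8)
Step 1: (-7, -1, 8) -> (-(8), -(-7), -(-1)) = (-8, 7, 1)

Answer: -8 7 1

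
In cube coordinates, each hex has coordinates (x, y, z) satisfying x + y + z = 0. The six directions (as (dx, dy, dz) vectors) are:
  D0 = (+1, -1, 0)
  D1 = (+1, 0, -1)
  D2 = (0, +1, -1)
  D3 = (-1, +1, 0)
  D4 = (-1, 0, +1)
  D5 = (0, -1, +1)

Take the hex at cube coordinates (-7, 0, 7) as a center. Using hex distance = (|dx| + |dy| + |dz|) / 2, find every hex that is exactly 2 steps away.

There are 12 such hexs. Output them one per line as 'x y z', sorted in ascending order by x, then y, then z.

Walk ring at distance 2 from (-7, 0, 7):
Start at center + D4*2 = (-9, 0, 9)
  hex 0: (-9, 0, 9)
  hex 1: (-8, -1, 9)
  hex 2: (-7, -2, 9)
  hex 3: (-6, -2, 8)
  hex 4: (-5, -2, 7)
  hex 5: (-5, -1, 6)
  hex 6: (-5, 0, 5)
  hex 7: (-6, 1, 5)
  hex 8: (-7, 2, 5)
  hex 9: (-8, 2, 6)
  hex 10: (-9, 2, 7)
  hex 11: (-9, 1, 8)
Sorted: 12 hexes.

Answer: -9 0 9
-9 1 8
-9 2 7
-8 -1 9
-8 2 6
-7 -2 9
-7 2 5
-6 -2 8
-6 1 5
-5 -2 7
-5 -1 6
-5 0 5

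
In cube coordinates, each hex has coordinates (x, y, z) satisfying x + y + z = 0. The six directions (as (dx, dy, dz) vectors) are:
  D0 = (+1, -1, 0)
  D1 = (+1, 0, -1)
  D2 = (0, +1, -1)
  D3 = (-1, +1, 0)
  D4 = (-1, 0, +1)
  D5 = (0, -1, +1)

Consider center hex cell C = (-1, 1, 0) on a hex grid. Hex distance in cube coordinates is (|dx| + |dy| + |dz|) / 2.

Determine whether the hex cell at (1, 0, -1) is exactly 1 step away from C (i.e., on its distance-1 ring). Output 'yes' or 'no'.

Answer: no

Derivation:
|px - cx| = |1 - (-1)| = 2
|py - cy| = |0 - 1| = 1
|pz - cz| = |-1 - 0| = 1
distance = (2+1+1)/2 = 4/2 = 2
radius = 1; distance != radius -> no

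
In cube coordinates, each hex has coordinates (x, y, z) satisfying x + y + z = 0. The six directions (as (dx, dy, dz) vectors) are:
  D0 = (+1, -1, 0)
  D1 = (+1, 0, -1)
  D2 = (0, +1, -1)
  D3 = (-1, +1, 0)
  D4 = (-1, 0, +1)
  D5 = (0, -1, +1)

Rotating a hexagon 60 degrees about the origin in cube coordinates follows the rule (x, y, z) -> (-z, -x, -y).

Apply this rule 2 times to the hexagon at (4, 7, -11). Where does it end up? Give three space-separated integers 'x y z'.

Start: (4, 7, -11)
Step 1: (4, 7, -11) -> (-(-11), -(4), -(7)) = (11, -4, -7)
Step 2: (11, -4, -7) -> (-(-7), -(11), -(-4)) = (7, -11, 4)

Answer: 7 -11 4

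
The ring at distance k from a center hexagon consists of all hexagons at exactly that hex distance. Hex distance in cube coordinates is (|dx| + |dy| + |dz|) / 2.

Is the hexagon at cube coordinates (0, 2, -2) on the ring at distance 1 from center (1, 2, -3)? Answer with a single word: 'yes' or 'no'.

|px - cx| = |0 - 1| = 1
|py - cy| = |2 - 2| = 0
|pz - cz| = |-2 - (-3)| = 1
distance = (1+0+1)/2 = 2/2 = 1
radius = 1; distance == radius -> yes

Answer: yes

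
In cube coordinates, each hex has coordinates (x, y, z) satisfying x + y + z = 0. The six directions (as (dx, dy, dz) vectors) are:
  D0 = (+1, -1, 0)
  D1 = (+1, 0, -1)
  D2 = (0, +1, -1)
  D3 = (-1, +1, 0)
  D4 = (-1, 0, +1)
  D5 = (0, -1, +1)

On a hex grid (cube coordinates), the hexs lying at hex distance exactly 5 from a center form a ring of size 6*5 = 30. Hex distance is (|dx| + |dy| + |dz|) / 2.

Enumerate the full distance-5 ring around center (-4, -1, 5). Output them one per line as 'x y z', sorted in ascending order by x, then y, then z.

Answer: -9 -1 10
-9 0 9
-9 1 8
-9 2 7
-9 3 6
-9 4 5
-8 -2 10
-8 4 4
-7 -3 10
-7 4 3
-6 -4 10
-6 4 2
-5 -5 10
-5 4 1
-4 -6 10
-4 4 0
-3 -6 9
-3 3 0
-2 -6 8
-2 2 0
-1 -6 7
-1 1 0
0 -6 6
0 0 0
1 -6 5
1 -5 4
1 -4 3
1 -3 2
1 -2 1
1 -1 0

Derivation:
Walk ring at distance 5 from (-4, -1, 5):
Start at center + D4*5 = (-9, -1, 10)
  hex 0: (-9, -1, 10)
  hex 1: (-8, -2, 10)
  hex 2: (-7, -3, 10)
  hex 3: (-6, -4, 10)
  hex 4: (-5, -5, 10)
  hex 5: (-4, -6, 10)
  hex 6: (-3, -6, 9)
  hex 7: (-2, -6, 8)
  hex 8: (-1, -6, 7)
  hex 9: (0, -6, 6)
  hex 10: (1, -6, 5)
  hex 11: (1, -5, 4)
  hex 12: (1, -4, 3)
  hex 13: (1, -3, 2)
  hex 14: (1, -2, 1)
  hex 15: (1, -1, 0)
  hex 16: (0, 0, 0)
  hex 17: (-1, 1, 0)
  hex 18: (-2, 2, 0)
  hex 19: (-3, 3, 0)
  hex 20: (-4, 4, 0)
  hex 21: (-5, 4, 1)
  hex 22: (-6, 4, 2)
  hex 23: (-7, 4, 3)
  hex 24: (-8, 4, 4)
  hex 25: (-9, 4, 5)
  hex 26: (-9, 3, 6)
  hex 27: (-9, 2, 7)
  hex 28: (-9, 1, 8)
  hex 29: (-9, 0, 9)
Sorted: 30 hexes.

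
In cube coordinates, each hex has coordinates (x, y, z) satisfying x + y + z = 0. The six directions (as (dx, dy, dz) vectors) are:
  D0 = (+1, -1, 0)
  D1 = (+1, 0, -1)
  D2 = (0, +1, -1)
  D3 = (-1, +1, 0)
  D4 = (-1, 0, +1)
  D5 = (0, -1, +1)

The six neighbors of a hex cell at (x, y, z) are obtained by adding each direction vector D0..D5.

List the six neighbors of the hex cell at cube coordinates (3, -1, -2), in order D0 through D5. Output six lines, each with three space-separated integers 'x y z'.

Answer: 4 -2 -2
4 -1 -3
3 0 -3
2 0 -2
2 -1 -1
3 -2 -1

Derivation:
Center: (3, -1, -2). Add each direction:
  D0: (3, -1, -2) + (1, -1, 0) = (4, -2, -2)
  D1: (3, -1, -2) + (1, 0, -1) = (4, -1, -3)
  D2: (3, -1, -2) + (0, 1, -1) = (3, 0, -3)
  D3: (3, -1, -2) + (-1, 1, 0) = (2, 0, -2)
  D4: (3, -1, -2) + (-1, 0, 1) = (2, -1, -1)
  D5: (3, -1, -2) + (0, -1, 1) = (3, -2, -1)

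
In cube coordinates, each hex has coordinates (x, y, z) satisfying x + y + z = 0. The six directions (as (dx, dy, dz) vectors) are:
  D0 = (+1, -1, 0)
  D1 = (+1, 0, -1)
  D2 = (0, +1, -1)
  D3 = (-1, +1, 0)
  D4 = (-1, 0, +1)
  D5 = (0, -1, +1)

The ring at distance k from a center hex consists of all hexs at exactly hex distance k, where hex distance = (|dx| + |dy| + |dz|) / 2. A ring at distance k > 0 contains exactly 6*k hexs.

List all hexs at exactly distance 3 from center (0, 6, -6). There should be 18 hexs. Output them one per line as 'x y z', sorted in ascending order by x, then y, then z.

Answer: -3 6 -3
-3 7 -4
-3 8 -5
-3 9 -6
-2 5 -3
-2 9 -7
-1 4 -3
-1 9 -8
0 3 -3
0 9 -9
1 3 -4
1 8 -9
2 3 -5
2 7 -9
3 3 -6
3 4 -7
3 5 -8
3 6 -9

Derivation:
Walk ring at distance 3 from (0, 6, -6):
Start at center + D4*3 = (-3, 6, -3)
  hex 0: (-3, 6, -3)
  hex 1: (-2, 5, -3)
  hex 2: (-1, 4, -3)
  hex 3: (0, 3, -3)
  hex 4: (1, 3, -4)
  hex 5: (2, 3, -5)
  hex 6: (3, 3, -6)
  hex 7: (3, 4, -7)
  hex 8: (3, 5, -8)
  hex 9: (3, 6, -9)
  hex 10: (2, 7, -9)
  hex 11: (1, 8, -9)
  hex 12: (0, 9, -9)
  hex 13: (-1, 9, -8)
  hex 14: (-2, 9, -7)
  hex 15: (-3, 9, -6)
  hex 16: (-3, 8, -5)
  hex 17: (-3, 7, -4)
Sorted: 18 hexes.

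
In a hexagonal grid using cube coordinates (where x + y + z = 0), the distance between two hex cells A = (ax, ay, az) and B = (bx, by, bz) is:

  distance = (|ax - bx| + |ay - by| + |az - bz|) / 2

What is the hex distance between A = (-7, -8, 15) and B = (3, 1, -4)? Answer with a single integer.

Answer: 19

Derivation:
|ax - bx| = |-7 - 3| = 10
|ay - by| = |-8 - 1| = 9
|az - bz| = |15 - (-4)| = 19
distance = (10 + 9 + 19) / 2 = 38 / 2 = 19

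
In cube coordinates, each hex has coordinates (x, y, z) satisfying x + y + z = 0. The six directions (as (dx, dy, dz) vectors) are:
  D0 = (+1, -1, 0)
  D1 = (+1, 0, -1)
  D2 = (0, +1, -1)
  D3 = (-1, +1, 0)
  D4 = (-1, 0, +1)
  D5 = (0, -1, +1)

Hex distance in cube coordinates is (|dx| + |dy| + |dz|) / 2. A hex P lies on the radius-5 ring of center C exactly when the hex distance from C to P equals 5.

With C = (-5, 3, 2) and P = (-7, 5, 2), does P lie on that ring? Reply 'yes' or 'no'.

|px - cx| = |-7 - (-5)| = 2
|py - cy| = |5 - 3| = 2
|pz - cz| = |2 - 2| = 0
distance = (2+2+0)/2 = 4/2 = 2
radius = 5; distance != radius -> no

Answer: no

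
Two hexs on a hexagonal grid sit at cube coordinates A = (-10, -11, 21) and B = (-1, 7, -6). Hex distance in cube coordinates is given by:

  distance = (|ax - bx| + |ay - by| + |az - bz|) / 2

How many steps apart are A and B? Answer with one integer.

|ax - bx| = |-10 - (-1)| = 9
|ay - by| = |-11 - 7| = 18
|az - bz| = |21 - (-6)| = 27
distance = (9 + 18 + 27) / 2 = 54 / 2 = 27

Answer: 27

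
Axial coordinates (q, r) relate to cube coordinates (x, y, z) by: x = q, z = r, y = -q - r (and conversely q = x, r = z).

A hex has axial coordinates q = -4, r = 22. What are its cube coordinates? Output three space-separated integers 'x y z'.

Answer: -4 -18 22

Derivation:
x = q = -4
z = r = 22
y = -x - z = -(-4) - (22) = -18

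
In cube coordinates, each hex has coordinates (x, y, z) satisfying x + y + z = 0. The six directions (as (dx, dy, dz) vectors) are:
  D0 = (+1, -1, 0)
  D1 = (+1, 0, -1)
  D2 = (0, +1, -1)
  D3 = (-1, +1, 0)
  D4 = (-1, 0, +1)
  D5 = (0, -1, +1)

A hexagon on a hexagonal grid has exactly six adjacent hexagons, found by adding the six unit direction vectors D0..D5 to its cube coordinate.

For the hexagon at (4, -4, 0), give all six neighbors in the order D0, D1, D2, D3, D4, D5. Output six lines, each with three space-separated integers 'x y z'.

Center: (4, -4, 0). Add each direction:
  D0: (4, -4, 0) + (1, -1, 0) = (5, -5, 0)
  D1: (4, -4, 0) + (1, 0, -1) = (5, -4, -1)
  D2: (4, -4, 0) + (0, 1, -1) = (4, -3, -1)
  D3: (4, -4, 0) + (-1, 1, 0) = (3, -3, 0)
  D4: (4, -4, 0) + (-1, 0, 1) = (3, -4, 1)
  D5: (4, -4, 0) + (0, -1, 1) = (4, -5, 1)

Answer: 5 -5 0
5 -4 -1
4 -3 -1
3 -3 0
3 -4 1
4 -5 1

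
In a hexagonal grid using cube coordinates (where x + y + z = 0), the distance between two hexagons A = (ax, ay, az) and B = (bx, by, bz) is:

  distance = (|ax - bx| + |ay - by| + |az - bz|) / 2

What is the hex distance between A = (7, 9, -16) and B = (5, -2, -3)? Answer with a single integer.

|ax - bx| = |7 - 5| = 2
|ay - by| = |9 - (-2)| = 11
|az - bz| = |-16 - (-3)| = 13
distance = (2 + 11 + 13) / 2 = 26 / 2 = 13

Answer: 13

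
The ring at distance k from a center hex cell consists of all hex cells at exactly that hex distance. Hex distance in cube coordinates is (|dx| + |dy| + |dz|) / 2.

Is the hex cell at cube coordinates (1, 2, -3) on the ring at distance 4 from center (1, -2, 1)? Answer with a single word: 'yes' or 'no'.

|px - cx| = |1 - 1| = 0
|py - cy| = |2 - (-2)| = 4
|pz - cz| = |-3 - 1| = 4
distance = (0+4+4)/2 = 8/2 = 4
radius = 4; distance == radius -> yes

Answer: yes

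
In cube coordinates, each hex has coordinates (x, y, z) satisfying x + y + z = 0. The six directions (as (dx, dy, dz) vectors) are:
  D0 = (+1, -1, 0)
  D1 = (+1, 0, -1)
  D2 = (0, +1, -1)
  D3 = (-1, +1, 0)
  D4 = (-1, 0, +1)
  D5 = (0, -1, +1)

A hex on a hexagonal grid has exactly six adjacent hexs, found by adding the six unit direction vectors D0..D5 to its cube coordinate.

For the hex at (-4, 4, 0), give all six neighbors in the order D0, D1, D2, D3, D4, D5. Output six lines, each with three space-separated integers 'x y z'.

Center: (-4, 4, 0). Add each direction:
  D0: (-4, 4, 0) + (1, -1, 0) = (-3, 3, 0)
  D1: (-4, 4, 0) + (1, 0, -1) = (-3, 4, -1)
  D2: (-4, 4, 0) + (0, 1, -1) = (-4, 5, -1)
  D3: (-4, 4, 0) + (-1, 1, 0) = (-5, 5, 0)
  D4: (-4, 4, 0) + (-1, 0, 1) = (-5, 4, 1)
  D5: (-4, 4, 0) + (0, -1, 1) = (-4, 3, 1)

Answer: -3 3 0
-3 4 -1
-4 5 -1
-5 5 0
-5 4 1
-4 3 1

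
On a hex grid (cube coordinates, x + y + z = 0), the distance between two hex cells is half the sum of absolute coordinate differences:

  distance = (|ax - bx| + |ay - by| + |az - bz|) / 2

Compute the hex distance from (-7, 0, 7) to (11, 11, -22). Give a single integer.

|ax - bx| = |-7 - 11| = 18
|ay - by| = |0 - 11| = 11
|az - bz| = |7 - (-22)| = 29
distance = (18 + 11 + 29) / 2 = 58 / 2 = 29

Answer: 29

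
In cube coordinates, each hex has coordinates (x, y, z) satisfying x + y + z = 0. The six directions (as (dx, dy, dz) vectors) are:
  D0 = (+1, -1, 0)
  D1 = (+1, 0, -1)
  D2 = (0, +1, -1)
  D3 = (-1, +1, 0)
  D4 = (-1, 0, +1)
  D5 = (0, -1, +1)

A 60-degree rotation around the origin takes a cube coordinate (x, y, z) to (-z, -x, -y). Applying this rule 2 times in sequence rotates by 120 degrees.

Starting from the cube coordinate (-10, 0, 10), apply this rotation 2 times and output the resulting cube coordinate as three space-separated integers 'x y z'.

Start: (-10, 0, 10)
Step 1: (-10, 0, 10) -> (-(10), -(-10), -(0)) = (-10, 10, 0)
Step 2: (-10, 10, 0) -> (-(0), -(-10), -(10)) = (0, 10, -10)

Answer: 0 10 -10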